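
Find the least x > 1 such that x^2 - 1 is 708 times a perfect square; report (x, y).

(x, y) = (62423, 2346)

First expand sqrt(708) as a continued fraction. With x_i = (sqrt(708) + m_i)/d_i and (m_0, d_0) = (0, 1): a_0 = floor(sqrt(708)) = 26, since 26^2 = 676 <= 708 < 729 = 27^2.
Iterate m_{i+1} = d_i*a_i - m_i, d_{i+1} = (708 - m_{i+1}^2)/d_i, a_{i+1} = floor((a_0 + m_{i+1})/d_{i+1}):
  m_1 = 1*26 - 0 = 26, d_1 = (708 - 26^2)/1 = 32/1 = 32, a_1 = floor((26 + 26)/32) = 1.
  m_2 = 32*1 - 26 = 6, d_2 = (708 - 6^2)/32 = 672/32 = 21, a_2 = floor((26 + 6)/21) = 1.
  m_3 = 21*1 - 6 = 15, d_3 = (708 - 15^2)/21 = 483/21 = 23, a_3 = floor((26 + 15)/23) = 1.
  m_4 = 23*1 - 15 = 8, d_4 = (708 - 8^2)/23 = 644/23 = 28, a_4 = floor((26 + 8)/28) = 1.
  m_5 = 28*1 - 8 = 20, d_5 = (708 - 20^2)/28 = 308/28 = 11, a_5 = floor((26 + 20)/11) = 4.
  m_6 = 11*4 - 20 = 24, d_6 = (708 - 24^2)/11 = 132/11 = 12, a_6 = floor((26 + 24)/12) = 4.
  m_7 = 12*4 - 24 = 24, d_7 = (708 - 24^2)/12 = 132/12 = 11, a_7 = floor((26 + 24)/11) = 4.
  m_8 = 11*4 - 24 = 20, d_8 = (708 - 20^2)/11 = 308/11 = 28, a_8 = floor((26 + 20)/28) = 1.
  m_9 = 28*1 - 20 = 8, d_9 = (708 - 8^2)/28 = 644/28 = 23, a_9 = floor((26 + 8)/23) = 1.
  m_10 = 23*1 - 8 = 15, d_10 = (708 - 15^2)/23 = 483/23 = 21, a_10 = floor((26 + 15)/21) = 1.
  m_11 = 21*1 - 15 = 6, d_11 = (708 - 6^2)/21 = 672/21 = 32, a_11 = floor((26 + 6)/32) = 1.
  m_12 = 32*1 - 6 = 26, d_12 = (708 - 26^2)/32 = 32/32 = 1, a_12 = floor((26 + 26)/1) = 52.
  m_13 = 1*52 - 26 = 26, d_13 = (708 - 26^2)/1 = 32/1 = 32: (m_13, d_13) = (m_1, d_1) = (26, 32), so from here the quotients repeat a_1, ..., a_12; the period length is 12.
So sqrt(708) = [26; (1, 1, 1, 1, 4, 4, 4, 1, 1, 1, 1, 52)] with period length k = 12.
k is even, so the fundamental solution of x^2 - 708y^2 = 1 is (p_{k-1}, q_{k-1}) = (p_11, q_11); compute convergents through index 11.
Convergents (p_i = a_i*p_{i-1} + p_{i-2}, q_i = a_i*q_{i-1} + q_{i-2} with p_{-2}=0, p_{-1}=1, q_{-2}=1, q_{-1}=0):
  i=0: a_0=26, p_0 = 26*1 + 0 = 26, q_0 = 26*0 + 1 = 1.
  i=1: a_1=1, p_1 = 1*26 + 1 = 27, q_1 = 1*1 + 0 = 1.
  i=2: a_2=1, p_2 = 1*27 + 26 = 53, q_2 = 1*1 + 1 = 2.
  i=3: a_3=1, p_3 = 1*53 + 27 = 80, q_3 = 1*2 + 1 = 3.
  i=4: a_4=1, p_4 = 1*80 + 53 = 133, q_4 = 1*3 + 2 = 5.
  i=5: a_5=4, p_5 = 4*133 + 80 = 612, q_5 = 4*5 + 3 = 23.
  i=6: a_6=4, p_6 = 4*612 + 133 = 2581, q_6 = 4*23 + 5 = 97.
  i=7: a_7=4, p_7 = 4*2581 + 612 = 10936, q_7 = 4*97 + 23 = 411.
  i=8: a_8=1, p_8 = 1*10936 + 2581 = 13517, q_8 = 1*411 + 97 = 508.
  i=9: a_9=1, p_9 = 1*13517 + 10936 = 24453, q_9 = 1*508 + 411 = 919.
  i=10: a_10=1, p_10 = 1*24453 + 13517 = 37970, q_10 = 1*919 + 508 = 1427.
  i=11: a_11=1, p_11 = 1*37970 + 24453 = 62423, q_11 = 1*1427 + 919 = 2346.
Check: 62423^2 - 708*2346^2 = 3896630929 - 3896630928 = 1, so (x, y) = (62423, 2346) solves the equation, and by the theorem it is the least positive solution.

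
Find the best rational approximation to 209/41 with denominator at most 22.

107/21

Expand x = 209/41 as a continued fraction with the Euclidean algorithm:
  209 = 5*41 + 4, so a_0 = 5.
  41 = 10*4 + 1, so a_1 = 10.
  4 = 4*1 + 0, so a_2 = 4.
so x = [5; 10, 4].
Convergents (p_i = a_i*p_{i-1} + p_{i-2}, q_i = a_i*q_{i-1} + q_{i-2} with p_{-2}=0, p_{-1}=1, q_{-2}=1, q_{-1}=0), until the denominator exceeds 22:
  i=0: a_0=5, p_0 = 5*1 + 0 = 5, q_0 = 5*0 + 1 = 1.
  i=1: a_1=10, p_1 = 10*5 + 1 = 51, q_1 = 10*1 + 0 = 10.
  i=2: a_2=4, p_2 = 4*51 + 5 = 209, q_2 = 4*10 + 1 = 41.
q_2 = 41 > 22, so the last convergent with denominator <= 22 is p_1/q_1 = 51/10.
The closest fraction with denominator <= 22 is either p_1/q_1 or the intermediate fraction (k*p_1 + p_0)/(k*q_1 + q_0) with the largest k >= 1 whose denominator stays <= 22; these approach x as k grows, and every other convergent or intermediate fraction in range is farther away.
Largest k: floor((22 - q_0)/q_1) = floor((22 - 1)/10) = 2.
That gives (2*51 + 5)/(2*10 + 1) = 107/21.
Compare the errors: |x - 51/10| = |209*10 - 51*41|/(41*10) = 1/410, and |x - 107/21| = |209*21 - 107*41|/(41*21) = 2/861.
Cross-multiplying, 2*410 = 820 < 861 = 1*861, so 2/861 is smaller: the intermediate fraction 107/21 is closer to x than 51/10.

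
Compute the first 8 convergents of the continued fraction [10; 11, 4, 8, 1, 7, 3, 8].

Using the convergent recurrence p_i = a_i*p_{i-1} + p_{i-2}, q_i = a_i*q_{i-1} + q_{i-2} with p_{-2}=0, p_{-1}=1, q_{-2}=1, q_{-1}=0:
  i=0: a_0=10, p_0 = 10*1 + 0 = 10, q_0 = 10*0 + 1 = 1.
  i=1: a_1=11, p_1 = 11*10 + 1 = 111, q_1 = 11*1 + 0 = 11.
  i=2: a_2=4, p_2 = 4*111 + 10 = 454, q_2 = 4*11 + 1 = 45.
  i=3: a_3=8, p_3 = 8*454 + 111 = 3743, q_3 = 8*45 + 11 = 371.
  i=4: a_4=1, p_4 = 1*3743 + 454 = 4197, q_4 = 1*371 + 45 = 416.
  i=5: a_5=7, p_5 = 7*4197 + 3743 = 33122, q_5 = 7*416 + 371 = 3283.
  i=6: a_6=3, p_6 = 3*33122 + 4197 = 103563, q_6 = 3*3283 + 416 = 10265.
  i=7: a_7=8, p_7 = 8*103563 + 33122 = 861626, q_7 = 8*10265 + 3283 = 85403.

10/1, 111/11, 454/45, 3743/371, 4197/416, 33122/3283, 103563/10265, 861626/85403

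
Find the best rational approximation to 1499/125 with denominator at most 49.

12/1

Expand x = 1499/125 as a continued fraction with the Euclidean algorithm:
  1499 = 11*125 + 124, so a_0 = 11.
  125 = 1*124 + 1, so a_1 = 1.
  124 = 124*1 + 0, so a_2 = 124.
so x = [11; 1, 124].
Convergents (p_i = a_i*p_{i-1} + p_{i-2}, q_i = a_i*q_{i-1} + q_{i-2} with p_{-2}=0, p_{-1}=1, q_{-2}=1, q_{-1}=0), until the denominator exceeds 49:
  i=0: a_0=11, p_0 = 11*1 + 0 = 11, q_0 = 11*0 + 1 = 1.
  i=1: a_1=1, p_1 = 1*11 + 1 = 12, q_1 = 1*1 + 0 = 1.
  i=2: a_2=124, p_2 = 124*12 + 11 = 1499, q_2 = 124*1 + 1 = 125.
q_2 = 125 > 49, so the last convergent with denominator <= 49 is p_1/q_1 = 12/1.
The closest fraction with denominator <= 49 is either p_1/q_1 or the intermediate fraction (k*p_1 + p_0)/(k*q_1 + q_0) with the largest k >= 1 whose denominator stays <= 49; these approach x as k grows, and every other convergent or intermediate fraction in range is farther away.
Largest k: floor((49 - q_0)/q_1) = floor((49 - 1)/1) = 48.
That gives (48*12 + 11)/(48*1 + 1) = 587/49.
Compare the errors: |x - 12/1| = |1499*1 - 12*125|/(125*1) = 1/125, and |x - 587/49| = |1499*49 - 587*125|/(125*49) = 76/6125.
Cross-multiplying, 1*6125 = 6125 < 9500 = 76*125, so 1/125 is smaller: the convergent 12/1 is closer to x than 587/49.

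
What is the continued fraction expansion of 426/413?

Run the Euclidean algorithm on 426 and 413; the successive quotients are the partial quotients a_0, a_1, ... (each step inverts the fractional part left over by the previous one):
  426 = 1*413 + 13, so a_0 = 1.
  413 = 31*13 + 10, so a_1 = 31.
  13 = 1*10 + 3, so a_2 = 1.
  10 = 3*3 + 1, so a_3 = 3.
  3 = 3*1 + 0, so a_4 = 3.
The remainder reaches 0 after 5 divisions, so the expansion has 5 partial quotients, read off in order.

[1; 31, 1, 3, 3]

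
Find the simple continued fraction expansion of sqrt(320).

[17; (1, 7, 1, 34)]

Write x_i = (sqrt(320) + m_i)/d_i with (m_0, d_0) = (0, 1). a_0 = floor(sqrt(320)) = 17, since 17^2 = 289 <= 320 < 324 = 18^2.
Iterate m_{i+1} = d_i*a_i - m_i, d_{i+1} = (320 - m_{i+1}^2)/d_i, a_{i+1} = floor((a_0 + m_{i+1})/d_{i+1}):
  m_1 = 1*17 - 0 = 17, d_1 = (320 - 17^2)/1 = 31/1 = 31, a_1 = floor((17 + 17)/31) = 1.
  m_2 = 31*1 - 17 = 14, d_2 = (320 - 14^2)/31 = 124/31 = 4, a_2 = floor((17 + 14)/4) = 7.
  m_3 = 4*7 - 14 = 14, d_3 = (320 - 14^2)/4 = 124/4 = 31, a_3 = floor((17 + 14)/31) = 1.
  m_4 = 31*1 - 14 = 17, d_4 = (320 - 17^2)/31 = 31/31 = 1, a_4 = floor((17 + 17)/1) = 34.
  m_5 = 1*34 - 17 = 17, d_5 = (320 - 17^2)/1 = 31/1 = 31: (m_5, d_5) = (m_1, d_1) = (17, 31), so from here the quotients repeat a_1, ..., a_4; the period length is 4.
Hence the expansion of sqrt(320) is a_0 = 17 followed by the repeating block 1, 7, 1, 34 (period 4).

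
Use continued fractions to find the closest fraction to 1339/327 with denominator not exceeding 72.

Expand x = 1339/327 as a continued fraction with the Euclidean algorithm:
  1339 = 4*327 + 31, so a_0 = 4.
  327 = 10*31 + 17, so a_1 = 10.
  31 = 1*17 + 14, so a_2 = 1.
  17 = 1*14 + 3, so a_3 = 1.
  14 = 4*3 + 2, so a_4 = 4.
  3 = 1*2 + 1, so a_5 = 1.
  2 = 2*1 + 0, so a_6 = 2.
so x = [4; 10, 1, 1, 4, 1, 2].
Convergents (p_i = a_i*p_{i-1} + p_{i-2}, q_i = a_i*q_{i-1} + q_{i-2} with p_{-2}=0, p_{-1}=1, q_{-2}=1, q_{-1}=0), until the denominator exceeds 72:
  i=0: a_0=4, p_0 = 4*1 + 0 = 4, q_0 = 4*0 + 1 = 1.
  i=1: a_1=10, p_1 = 10*4 + 1 = 41, q_1 = 10*1 + 0 = 10.
  i=2: a_2=1, p_2 = 1*41 + 4 = 45, q_2 = 1*10 + 1 = 11.
  i=3: a_3=1, p_3 = 1*45 + 41 = 86, q_3 = 1*11 + 10 = 21.
  i=4: a_4=4, p_4 = 4*86 + 45 = 389, q_4 = 4*21 + 11 = 95.
q_4 = 95 > 72, so the last convergent with denominator <= 72 is p_3/q_3 = 86/21.
The closest fraction with denominator <= 72 is either p_3/q_3 or the intermediate fraction (k*p_3 + p_2)/(k*q_3 + q_2) with the largest k >= 1 whose denominator stays <= 72; these approach x as k grows, and every other convergent or intermediate fraction in range is farther away.
Largest k: floor((72 - q_2)/q_3) = floor((72 - 11)/21) = 2.
That gives (2*86 + 45)/(2*21 + 11) = 217/53.
Compare the errors: |x - 86/21| = |1339*21 - 86*327|/(327*21) = 3/6867, and |x - 217/53| = |1339*53 - 217*327|/(327*53) = 8/17331.
Cross-multiplying, 3*17331 = 51993 < 54936 = 8*6867, so 3/6867 is smaller: the convergent 86/21 is closer to x than 217/53.

86/21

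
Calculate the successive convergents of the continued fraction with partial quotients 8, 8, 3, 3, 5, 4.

Using the convergent recurrence p_i = a_i*p_{i-1} + p_{i-2}, q_i = a_i*q_{i-1} + q_{i-2} with p_{-2}=0, p_{-1}=1, q_{-2}=1, q_{-1}=0:
  i=0: a_0=8, p_0 = 8*1 + 0 = 8, q_0 = 8*0 + 1 = 1.
  i=1: a_1=8, p_1 = 8*8 + 1 = 65, q_1 = 8*1 + 0 = 8.
  i=2: a_2=3, p_2 = 3*65 + 8 = 203, q_2 = 3*8 + 1 = 25.
  i=3: a_3=3, p_3 = 3*203 + 65 = 674, q_3 = 3*25 + 8 = 83.
  i=4: a_4=5, p_4 = 5*674 + 203 = 3573, q_4 = 5*83 + 25 = 440.
  i=5: a_5=4, p_5 = 4*3573 + 674 = 14966, q_5 = 4*440 + 83 = 1843.

8/1, 65/8, 203/25, 674/83, 3573/440, 14966/1843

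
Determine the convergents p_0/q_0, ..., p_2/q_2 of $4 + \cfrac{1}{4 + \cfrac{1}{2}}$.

Using the convergent recurrence p_i = a_i*p_{i-1} + p_{i-2}, q_i = a_i*q_{i-1} + q_{i-2} with p_{-2}=0, p_{-1}=1, q_{-2}=1, q_{-1}=0:
  i=0: a_0=4, p_0 = 4*1 + 0 = 4, q_0 = 4*0 + 1 = 1.
  i=1: a_1=4, p_1 = 4*4 + 1 = 17, q_1 = 4*1 + 0 = 4.
  i=2: a_2=2, p_2 = 2*17 + 4 = 38, q_2 = 2*4 + 1 = 9.

4/1, 17/4, 38/9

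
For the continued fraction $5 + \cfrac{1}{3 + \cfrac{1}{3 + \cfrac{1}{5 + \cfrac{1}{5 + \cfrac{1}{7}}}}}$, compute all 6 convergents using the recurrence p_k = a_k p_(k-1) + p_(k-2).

Using the convergent recurrence p_i = a_i*p_{i-1} + p_{i-2}, q_i = a_i*q_{i-1} + q_{i-2} with p_{-2}=0, p_{-1}=1, q_{-2}=1, q_{-1}=0:
  i=0: a_0=5, p_0 = 5*1 + 0 = 5, q_0 = 5*0 + 1 = 1.
  i=1: a_1=3, p_1 = 3*5 + 1 = 16, q_1 = 3*1 + 0 = 3.
  i=2: a_2=3, p_2 = 3*16 + 5 = 53, q_2 = 3*3 + 1 = 10.
  i=3: a_3=5, p_3 = 5*53 + 16 = 281, q_3 = 5*10 + 3 = 53.
  i=4: a_4=5, p_4 = 5*281 + 53 = 1458, q_4 = 5*53 + 10 = 275.
  i=5: a_5=7, p_5 = 7*1458 + 281 = 10487, q_5 = 7*275 + 53 = 1978.

5/1, 16/3, 53/10, 281/53, 1458/275, 10487/1978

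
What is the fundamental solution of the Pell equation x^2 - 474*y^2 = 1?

(x, y) = (193549, 8890)

First expand sqrt(474) as a continued fraction. With x_i = (sqrt(474) + m_i)/d_i and (m_0, d_0) = (0, 1): a_0 = floor(sqrt(474)) = 21, since 21^2 = 441 <= 474 < 484 = 22^2.
Iterate m_{i+1} = d_i*a_i - m_i, d_{i+1} = (474 - m_{i+1}^2)/d_i, a_{i+1} = floor((a_0 + m_{i+1})/d_{i+1}):
  m_1 = 1*21 - 0 = 21, d_1 = (474 - 21^2)/1 = 33/1 = 33, a_1 = floor((21 + 21)/33) = 1.
  m_2 = 33*1 - 21 = 12, d_2 = (474 - 12^2)/33 = 330/33 = 10, a_2 = floor((21 + 12)/10) = 3.
  m_3 = 10*3 - 12 = 18, d_3 = (474 - 18^2)/10 = 150/10 = 15, a_3 = floor((21 + 18)/15) = 2.
  m_4 = 15*2 - 18 = 12, d_4 = (474 - 12^2)/15 = 330/15 = 22, a_4 = floor((21 + 12)/22) = 1.
  m_5 = 22*1 - 12 = 10, d_5 = (474 - 10^2)/22 = 374/22 = 17, a_5 = floor((21 + 10)/17) = 1.
  m_6 = 17*1 - 10 = 7, d_6 = (474 - 7^2)/17 = 425/17 = 25, a_6 = floor((21 + 7)/25) = 1.
  m_7 = 25*1 - 7 = 18, d_7 = (474 - 18^2)/25 = 150/25 = 6, a_7 = floor((21 + 18)/6) = 6.
  m_8 = 6*6 - 18 = 18, d_8 = (474 - 18^2)/6 = 150/6 = 25, a_8 = floor((21 + 18)/25) = 1.
  m_9 = 25*1 - 18 = 7, d_9 = (474 - 7^2)/25 = 425/25 = 17, a_9 = floor((21 + 7)/17) = 1.
  m_10 = 17*1 - 7 = 10, d_10 = (474 - 10^2)/17 = 374/17 = 22, a_10 = floor((21 + 10)/22) = 1.
  m_11 = 22*1 - 10 = 12, d_11 = (474 - 12^2)/22 = 330/22 = 15, a_11 = floor((21 + 12)/15) = 2.
  m_12 = 15*2 - 12 = 18, d_12 = (474 - 18^2)/15 = 150/15 = 10, a_12 = floor((21 + 18)/10) = 3.
  m_13 = 10*3 - 18 = 12, d_13 = (474 - 12^2)/10 = 330/10 = 33, a_13 = floor((21 + 12)/33) = 1.
  m_14 = 33*1 - 12 = 21, d_14 = (474 - 21^2)/33 = 33/33 = 1, a_14 = floor((21 + 21)/1) = 42.
  m_15 = 1*42 - 21 = 21, d_15 = (474 - 21^2)/1 = 33/1 = 33: (m_15, d_15) = (m_1, d_1) = (21, 33), so from here the quotients repeat a_1, ..., a_14; the period length is 14.
So sqrt(474) = [21; (1, 3, 2, 1, 1, 1, 6, 1, 1, 1, 2, 3, 1, 42)] with period length k = 14.
k is even, so the fundamental solution of x^2 - 474y^2 = 1 is (p_{k-1}, q_{k-1}) = (p_13, q_13); compute convergents through index 13.
Convergents (p_i = a_i*p_{i-1} + p_{i-2}, q_i = a_i*q_{i-1} + q_{i-2} with p_{-2}=0, p_{-1}=1, q_{-2}=1, q_{-1}=0):
  i=0: a_0=21, p_0 = 21*1 + 0 = 21, q_0 = 21*0 + 1 = 1.
  i=1: a_1=1, p_1 = 1*21 + 1 = 22, q_1 = 1*1 + 0 = 1.
  i=2: a_2=3, p_2 = 3*22 + 21 = 87, q_2 = 3*1 + 1 = 4.
  i=3: a_3=2, p_3 = 2*87 + 22 = 196, q_3 = 2*4 + 1 = 9.
  i=4: a_4=1, p_4 = 1*196 + 87 = 283, q_4 = 1*9 + 4 = 13.
  i=5: a_5=1, p_5 = 1*283 + 196 = 479, q_5 = 1*13 + 9 = 22.
  i=6: a_6=1, p_6 = 1*479 + 283 = 762, q_6 = 1*22 + 13 = 35.
  i=7: a_7=6, p_7 = 6*762 + 479 = 5051, q_7 = 6*35 + 22 = 232.
  i=8: a_8=1, p_8 = 1*5051 + 762 = 5813, q_8 = 1*232 + 35 = 267.
  i=9: a_9=1, p_9 = 1*5813 + 5051 = 10864, q_9 = 1*267 + 232 = 499.
  i=10: a_10=1, p_10 = 1*10864 + 5813 = 16677, q_10 = 1*499 + 267 = 766.
  i=11: a_11=2, p_11 = 2*16677 + 10864 = 44218, q_11 = 2*766 + 499 = 2031.
  i=12: a_12=3, p_12 = 3*44218 + 16677 = 149331, q_12 = 3*2031 + 766 = 6859.
  i=13: a_13=1, p_13 = 1*149331 + 44218 = 193549, q_13 = 1*6859 + 2031 = 8890.
Check: 193549^2 - 474*8890^2 = 37461215401 - 37461215400 = 1, so (x, y) = (193549, 8890) solves the equation, and by the theorem it is the least positive solution.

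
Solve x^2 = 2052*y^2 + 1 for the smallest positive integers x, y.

(x, y) = (13771351, 304010)

First expand sqrt(2052) as a continued fraction. With x_i = (sqrt(2052) + m_i)/d_i and (m_0, d_0) = (0, 1): a_0 = floor(sqrt(2052)) = 45, since 45^2 = 2025 <= 2052 < 2116 = 46^2.
Iterate m_{i+1} = d_i*a_i - m_i, d_{i+1} = (2052 - m_{i+1}^2)/d_i, a_{i+1} = floor((a_0 + m_{i+1})/d_{i+1}):
  m_1 = 1*45 - 0 = 45, d_1 = (2052 - 45^2)/1 = 27/1 = 27, a_1 = floor((45 + 45)/27) = 3.
  m_2 = 27*3 - 45 = 36, d_2 = (2052 - 36^2)/27 = 756/27 = 28, a_2 = floor((45 + 36)/28) = 2.
  m_3 = 28*2 - 36 = 20, d_3 = (2052 - 20^2)/28 = 1652/28 = 59, a_3 = floor((45 + 20)/59) = 1.
  m_4 = 59*1 - 20 = 39, d_4 = (2052 - 39^2)/59 = 531/59 = 9, a_4 = floor((45 + 39)/9) = 9.
  m_5 = 9*9 - 39 = 42, d_5 = (2052 - 42^2)/9 = 288/9 = 32, a_5 = floor((45 + 42)/32) = 2.
  m_6 = 32*2 - 42 = 22, d_6 = (2052 - 22^2)/32 = 1568/32 = 49, a_6 = floor((45 + 22)/49) = 1.
  m_7 = 49*1 - 22 = 27, d_7 = (2052 - 27^2)/49 = 1323/49 = 27, a_7 = floor((45 + 27)/27) = 2.
  m_8 = 27*2 - 27 = 27, d_8 = (2052 - 27^2)/27 = 1323/27 = 49, a_8 = floor((45 + 27)/49) = 1.
  m_9 = 49*1 - 27 = 22, d_9 = (2052 - 22^2)/49 = 1568/49 = 32, a_9 = floor((45 + 22)/32) = 2.
  m_10 = 32*2 - 22 = 42, d_10 = (2052 - 42^2)/32 = 288/32 = 9, a_10 = floor((45 + 42)/9) = 9.
  m_11 = 9*9 - 42 = 39, d_11 = (2052 - 39^2)/9 = 531/9 = 59, a_11 = floor((45 + 39)/59) = 1.
  m_12 = 59*1 - 39 = 20, d_12 = (2052 - 20^2)/59 = 1652/59 = 28, a_12 = floor((45 + 20)/28) = 2.
  m_13 = 28*2 - 20 = 36, d_13 = (2052 - 36^2)/28 = 756/28 = 27, a_13 = floor((45 + 36)/27) = 3.
  m_14 = 27*3 - 36 = 45, d_14 = (2052 - 45^2)/27 = 27/27 = 1, a_14 = floor((45 + 45)/1) = 90.
  m_15 = 1*90 - 45 = 45, d_15 = (2052 - 45^2)/1 = 27/1 = 27: (m_15, d_15) = (m_1, d_1) = (45, 27), so from here the quotients repeat a_1, ..., a_14; the period length is 14.
So sqrt(2052) = [45; (3, 2, 1, 9, 2, 1, 2, 1, 2, 9, 1, 2, 3, 90)] with period length k = 14.
k is even, so the fundamental solution of x^2 - 2052y^2 = 1 is (p_{k-1}, q_{k-1}) = (p_13, q_13); compute convergents through index 13.
Convergents (p_i = a_i*p_{i-1} + p_{i-2}, q_i = a_i*q_{i-1} + q_{i-2} with p_{-2}=0, p_{-1}=1, q_{-2}=1, q_{-1}=0):
  i=0: a_0=45, p_0 = 45*1 + 0 = 45, q_0 = 45*0 + 1 = 1.
  i=1: a_1=3, p_1 = 3*45 + 1 = 136, q_1 = 3*1 + 0 = 3.
  i=2: a_2=2, p_2 = 2*136 + 45 = 317, q_2 = 2*3 + 1 = 7.
  i=3: a_3=1, p_3 = 1*317 + 136 = 453, q_3 = 1*7 + 3 = 10.
  i=4: a_4=9, p_4 = 9*453 + 317 = 4394, q_4 = 9*10 + 7 = 97.
  i=5: a_5=2, p_5 = 2*4394 + 453 = 9241, q_5 = 2*97 + 10 = 204.
  i=6: a_6=1, p_6 = 1*9241 + 4394 = 13635, q_6 = 1*204 + 97 = 301.
  i=7: a_7=2, p_7 = 2*13635 + 9241 = 36511, q_7 = 2*301 + 204 = 806.
  i=8: a_8=1, p_8 = 1*36511 + 13635 = 50146, q_8 = 1*806 + 301 = 1107.
  i=9: a_9=2, p_9 = 2*50146 + 36511 = 136803, q_9 = 2*1107 + 806 = 3020.
  i=10: a_10=9, p_10 = 9*136803 + 50146 = 1281373, q_10 = 9*3020 + 1107 = 28287.
  i=11: a_11=1, p_11 = 1*1281373 + 136803 = 1418176, q_11 = 1*28287 + 3020 = 31307.
  i=12: a_12=2, p_12 = 2*1418176 + 1281373 = 4117725, q_12 = 2*31307 + 28287 = 90901.
  i=13: a_13=3, p_13 = 3*4117725 + 1418176 = 13771351, q_13 = 3*90901 + 31307 = 304010.
Check: 13771351^2 - 2052*304010^2 = 189650108365201 - 189650108365200 = 1, so (x, y) = (13771351, 304010) solves the equation, and by the theorem it is the least positive solution.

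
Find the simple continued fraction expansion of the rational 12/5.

Run the Euclidean algorithm on 12 and 5; the successive quotients are the partial quotients a_0, a_1, ... (each step inverts the fractional part left over by the previous one):
  12 = 2*5 + 2, so a_0 = 2.
  5 = 2*2 + 1, so a_1 = 2.
  2 = 2*1 + 0, so a_2 = 2.
The remainder reaches 0 after 3 divisions, so the expansion has 3 partial quotients, read off in order.

[2; 2, 2]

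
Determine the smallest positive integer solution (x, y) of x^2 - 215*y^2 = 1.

First expand sqrt(215) as a continued fraction. With x_i = (sqrt(215) + m_i)/d_i and (m_0, d_0) = (0, 1): a_0 = floor(sqrt(215)) = 14, since 14^2 = 196 <= 215 < 225 = 15^2.
Iterate m_{i+1} = d_i*a_i - m_i, d_{i+1} = (215 - m_{i+1}^2)/d_i, a_{i+1} = floor((a_0 + m_{i+1})/d_{i+1}):
  m_1 = 1*14 - 0 = 14, d_1 = (215 - 14^2)/1 = 19/1 = 19, a_1 = floor((14 + 14)/19) = 1.
  m_2 = 19*1 - 14 = 5, d_2 = (215 - 5^2)/19 = 190/19 = 10, a_2 = floor((14 + 5)/10) = 1.
  m_3 = 10*1 - 5 = 5, d_3 = (215 - 5^2)/10 = 190/10 = 19, a_3 = floor((14 + 5)/19) = 1.
  m_4 = 19*1 - 5 = 14, d_4 = (215 - 14^2)/19 = 19/19 = 1, a_4 = floor((14 + 14)/1) = 28.
  m_5 = 1*28 - 14 = 14, d_5 = (215 - 14^2)/1 = 19/1 = 19: (m_5, d_5) = (m_1, d_1) = (14, 19), so from here the quotients repeat a_1, ..., a_4; the period length is 4.
So sqrt(215) = [14; (1, 1, 1, 28)] with period length k = 4.
k is even, so the fundamental solution of x^2 - 215y^2 = 1 is (p_{k-1}, q_{k-1}) = (p_3, q_3); compute convergents through index 3.
Convergents (p_i = a_i*p_{i-1} + p_{i-2}, q_i = a_i*q_{i-1} + q_{i-2} with p_{-2}=0, p_{-1}=1, q_{-2}=1, q_{-1}=0):
  i=0: a_0=14, p_0 = 14*1 + 0 = 14, q_0 = 14*0 + 1 = 1.
  i=1: a_1=1, p_1 = 1*14 + 1 = 15, q_1 = 1*1 + 0 = 1.
  i=2: a_2=1, p_2 = 1*15 + 14 = 29, q_2 = 1*1 + 1 = 2.
  i=3: a_3=1, p_3 = 1*29 + 15 = 44, q_3 = 1*2 + 1 = 3.
Check: 44^2 - 215*3^2 = 1936 - 1935 = 1, so (x, y) = (44, 3) solves the equation, and by the theorem it is the least positive solution.

(x, y) = (44, 3)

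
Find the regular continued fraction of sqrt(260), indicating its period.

Write x_i = (sqrt(260) + m_i)/d_i with (m_0, d_0) = (0, 1). a_0 = floor(sqrt(260)) = 16, since 16^2 = 256 <= 260 < 289 = 17^2.
Iterate m_{i+1} = d_i*a_i - m_i, d_{i+1} = (260 - m_{i+1}^2)/d_i, a_{i+1} = floor((a_0 + m_{i+1})/d_{i+1}):
  m_1 = 1*16 - 0 = 16, d_1 = (260 - 16^2)/1 = 4/1 = 4, a_1 = floor((16 + 16)/4) = 8.
  m_2 = 4*8 - 16 = 16, d_2 = (260 - 16^2)/4 = 4/4 = 1, a_2 = floor((16 + 16)/1) = 32.
  m_3 = 1*32 - 16 = 16, d_3 = (260 - 16^2)/1 = 4/1 = 4: (m_3, d_3) = (m_1, d_1) = (16, 4), so from here the quotients repeat a_1, a_2; the period length is 2.
Hence the expansion of sqrt(260) is a_0 = 16 followed by the repeating block 8, 32 (period 2).

[16; (8, 32)]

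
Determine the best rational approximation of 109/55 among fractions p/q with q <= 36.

71/36

Expand x = 109/55 as a continued fraction with the Euclidean algorithm:
  109 = 1*55 + 54, so a_0 = 1.
  55 = 1*54 + 1, so a_1 = 1.
  54 = 54*1 + 0, so a_2 = 54.
so x = [1; 1, 54].
Convergents (p_i = a_i*p_{i-1} + p_{i-2}, q_i = a_i*q_{i-1} + q_{i-2} with p_{-2}=0, p_{-1}=1, q_{-2}=1, q_{-1}=0), until the denominator exceeds 36:
  i=0: a_0=1, p_0 = 1*1 + 0 = 1, q_0 = 1*0 + 1 = 1.
  i=1: a_1=1, p_1 = 1*1 + 1 = 2, q_1 = 1*1 + 0 = 1.
  i=2: a_2=54, p_2 = 54*2 + 1 = 109, q_2 = 54*1 + 1 = 55.
q_2 = 55 > 36, so the last convergent with denominator <= 36 is p_1/q_1 = 2/1.
The closest fraction with denominator <= 36 is either p_1/q_1 or the intermediate fraction (k*p_1 + p_0)/(k*q_1 + q_0) with the largest k >= 1 whose denominator stays <= 36; these approach x as k grows, and every other convergent or intermediate fraction in range is farther away.
Largest k: floor((36 - q_0)/q_1) = floor((36 - 1)/1) = 35.
That gives (35*2 + 1)/(35*1 + 1) = 71/36.
Compare the errors: |x - 2/1| = |109*1 - 2*55|/(55*1) = 1/55, and |x - 71/36| = |109*36 - 71*55|/(55*36) = 19/1980.
Cross-multiplying, 19*55 = 1045 < 1980 = 1*1980, so 19/1980 is smaller: the intermediate fraction 71/36 is closer to x than 2/1.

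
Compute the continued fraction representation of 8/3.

[2; 1, 2]

Run the Euclidean algorithm on 8 and 3; the successive quotients are the partial quotients a_0, a_1, ... (each step inverts the fractional part left over by the previous one):
  8 = 2*3 + 2, so a_0 = 2.
  3 = 1*2 + 1, so a_1 = 1.
  2 = 2*1 + 0, so a_2 = 2.
The remainder reaches 0 after 3 divisions, so the expansion has 3 partial quotients, read off in order.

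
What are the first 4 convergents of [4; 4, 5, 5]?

4/1, 17/4, 89/21, 462/109

Using the convergent recurrence p_i = a_i*p_{i-1} + p_{i-2}, q_i = a_i*q_{i-1} + q_{i-2} with p_{-2}=0, p_{-1}=1, q_{-2}=1, q_{-1}=0:
  i=0: a_0=4, p_0 = 4*1 + 0 = 4, q_0 = 4*0 + 1 = 1.
  i=1: a_1=4, p_1 = 4*4 + 1 = 17, q_1 = 4*1 + 0 = 4.
  i=2: a_2=5, p_2 = 5*17 + 4 = 89, q_2 = 5*4 + 1 = 21.
  i=3: a_3=5, p_3 = 5*89 + 17 = 462, q_3 = 5*21 + 4 = 109.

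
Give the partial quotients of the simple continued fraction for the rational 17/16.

[1; 16]

Run the Euclidean algorithm on 17 and 16; the successive quotients are the partial quotients a_0, a_1, ... (each step inverts the fractional part left over by the previous one):
  17 = 1*16 + 1, so a_0 = 1.
  16 = 16*1 + 0, so a_1 = 16.
The remainder reaches 0 after 2 divisions, so the expansion has 2 partial quotients, read off in order.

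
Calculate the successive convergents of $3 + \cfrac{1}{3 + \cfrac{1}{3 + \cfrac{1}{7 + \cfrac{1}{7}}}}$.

Using the convergent recurrence p_i = a_i*p_{i-1} + p_{i-2}, q_i = a_i*q_{i-1} + q_{i-2} with p_{-2}=0, p_{-1}=1, q_{-2}=1, q_{-1}=0:
  i=0: a_0=3, p_0 = 3*1 + 0 = 3, q_0 = 3*0 + 1 = 1.
  i=1: a_1=3, p_1 = 3*3 + 1 = 10, q_1 = 3*1 + 0 = 3.
  i=2: a_2=3, p_2 = 3*10 + 3 = 33, q_2 = 3*3 + 1 = 10.
  i=3: a_3=7, p_3 = 7*33 + 10 = 241, q_3 = 7*10 + 3 = 73.
  i=4: a_4=7, p_4 = 7*241 + 33 = 1720, q_4 = 7*73 + 10 = 521.

3/1, 10/3, 33/10, 241/73, 1720/521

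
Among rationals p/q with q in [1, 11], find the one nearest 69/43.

Expand x = 69/43 as a continued fraction with the Euclidean algorithm:
  69 = 1*43 + 26, so a_0 = 1.
  43 = 1*26 + 17, so a_1 = 1.
  26 = 1*17 + 9, so a_2 = 1.
  17 = 1*9 + 8, so a_3 = 1.
  9 = 1*8 + 1, so a_4 = 1.
  8 = 8*1 + 0, so a_5 = 8.
so x = [1; 1, 1, 1, 1, 8].
Convergents (p_i = a_i*p_{i-1} + p_{i-2}, q_i = a_i*q_{i-1} + q_{i-2} with p_{-2}=0, p_{-1}=1, q_{-2}=1, q_{-1}=0), until the denominator exceeds 11:
  i=0: a_0=1, p_0 = 1*1 + 0 = 1, q_0 = 1*0 + 1 = 1.
  i=1: a_1=1, p_1 = 1*1 + 1 = 2, q_1 = 1*1 + 0 = 1.
  i=2: a_2=1, p_2 = 1*2 + 1 = 3, q_2 = 1*1 + 1 = 2.
  i=3: a_3=1, p_3 = 1*3 + 2 = 5, q_3 = 1*2 + 1 = 3.
  i=4: a_4=1, p_4 = 1*5 + 3 = 8, q_4 = 1*3 + 2 = 5.
  i=5: a_5=8, p_5 = 8*8 + 5 = 69, q_5 = 8*5 + 3 = 43.
q_5 = 43 > 11, so the last convergent with denominator <= 11 is p_4/q_4 = 8/5.
The closest fraction with denominator <= 11 is either p_4/q_4 or the intermediate fraction (k*p_4 + p_3)/(k*q_4 + q_3) with the largest k >= 1 whose denominator stays <= 11; these approach x as k grows, and every other convergent or intermediate fraction in range is farther away.
Largest k: floor((11 - q_3)/q_4) = floor((11 - 3)/5) = 1.
That gives (1*8 + 5)/(1*5 + 3) = 13/8.
Compare the errors: |x - 8/5| = |69*5 - 8*43|/(43*5) = 1/215, and |x - 13/8| = |69*8 - 13*43|/(43*8) = 7/344.
Cross-multiplying, 1*344 = 344 < 1505 = 7*215, so 1/215 is smaller: the convergent 8/5 is closer to x than 13/8.

8/5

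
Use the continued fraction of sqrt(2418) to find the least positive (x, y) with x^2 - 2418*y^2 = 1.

First expand sqrt(2418) as a continued fraction. With x_i = (sqrt(2418) + m_i)/d_i and (m_0, d_0) = (0, 1): a_0 = floor(sqrt(2418)) = 49, since 49^2 = 2401 <= 2418 < 2500 = 50^2.
Iterate m_{i+1} = d_i*a_i - m_i, d_{i+1} = (2418 - m_{i+1}^2)/d_i, a_{i+1} = floor((a_0 + m_{i+1})/d_{i+1}):
  m_1 = 1*49 - 0 = 49, d_1 = (2418 - 49^2)/1 = 17/1 = 17, a_1 = floor((49 + 49)/17) = 5.
  m_2 = 17*5 - 49 = 36, d_2 = (2418 - 36^2)/17 = 1122/17 = 66, a_2 = floor((49 + 36)/66) = 1.
  m_3 = 66*1 - 36 = 30, d_3 = (2418 - 30^2)/66 = 1518/66 = 23, a_3 = floor((49 + 30)/23) = 3.
  m_4 = 23*3 - 30 = 39, d_4 = (2418 - 39^2)/23 = 897/23 = 39, a_4 = floor((49 + 39)/39) = 2.
  m_5 = 39*2 - 39 = 39, d_5 = (2418 - 39^2)/39 = 897/39 = 23, a_5 = floor((49 + 39)/23) = 3.
  m_6 = 23*3 - 39 = 30, d_6 = (2418 - 30^2)/23 = 1518/23 = 66, a_6 = floor((49 + 30)/66) = 1.
  m_7 = 66*1 - 30 = 36, d_7 = (2418 - 36^2)/66 = 1122/66 = 17, a_7 = floor((49 + 36)/17) = 5.
  m_8 = 17*5 - 36 = 49, d_8 = (2418 - 49^2)/17 = 17/17 = 1, a_8 = floor((49 + 49)/1) = 98.
  m_9 = 1*98 - 49 = 49, d_9 = (2418 - 49^2)/1 = 17/1 = 17: (m_9, d_9) = (m_1, d_1) = (49, 17), so from here the quotients repeat a_1, ..., a_8; the period length is 8.
So sqrt(2418) = [49; (5, 1, 3, 2, 3, 1, 5, 98)] with period length k = 8.
k is even, so the fundamental solution of x^2 - 2418y^2 = 1 is (p_{k-1}, q_{k-1}) = (p_7, q_7); compute convergents through index 7.
Convergents (p_i = a_i*p_{i-1} + p_{i-2}, q_i = a_i*q_{i-1} + q_{i-2} with p_{-2}=0, p_{-1}=1, q_{-2}=1, q_{-1}=0):
  i=0: a_0=49, p_0 = 49*1 + 0 = 49, q_0 = 49*0 + 1 = 1.
  i=1: a_1=5, p_1 = 5*49 + 1 = 246, q_1 = 5*1 + 0 = 5.
  i=2: a_2=1, p_2 = 1*246 + 49 = 295, q_2 = 1*5 + 1 = 6.
  i=3: a_3=3, p_3 = 3*295 + 246 = 1131, q_3 = 3*6 + 5 = 23.
  i=4: a_4=2, p_4 = 2*1131 + 295 = 2557, q_4 = 2*23 + 6 = 52.
  i=5: a_5=3, p_5 = 3*2557 + 1131 = 8802, q_5 = 3*52 + 23 = 179.
  i=6: a_6=1, p_6 = 1*8802 + 2557 = 11359, q_6 = 1*179 + 52 = 231.
  i=7: a_7=5, p_7 = 5*11359 + 8802 = 65597, q_7 = 5*231 + 179 = 1334.
Check: 65597^2 - 2418*1334^2 = 4302966409 - 4302966408 = 1, so (x, y) = (65597, 1334) solves the equation, and by the theorem it is the least positive solution.

(x, y) = (65597, 1334)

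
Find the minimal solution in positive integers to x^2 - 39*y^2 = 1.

First expand sqrt(39) as a continued fraction. With x_i = (sqrt(39) + m_i)/d_i and (m_0, d_0) = (0, 1): a_0 = floor(sqrt(39)) = 6, since 6^2 = 36 <= 39 < 49 = 7^2.
Iterate m_{i+1} = d_i*a_i - m_i, d_{i+1} = (39 - m_{i+1}^2)/d_i, a_{i+1} = floor((a_0 + m_{i+1})/d_{i+1}):
  m_1 = 1*6 - 0 = 6, d_1 = (39 - 6^2)/1 = 3/1 = 3, a_1 = floor((6 + 6)/3) = 4.
  m_2 = 3*4 - 6 = 6, d_2 = (39 - 6^2)/3 = 3/3 = 1, a_2 = floor((6 + 6)/1) = 12.
  m_3 = 1*12 - 6 = 6, d_3 = (39 - 6^2)/1 = 3/1 = 3: (m_3, d_3) = (m_1, d_1) = (6, 3), so from here the quotients repeat a_1, a_2; the period length is 2.
So sqrt(39) = [6; (4, 12)] with period length k = 2.
k is even, so the fundamental solution of x^2 - 39y^2 = 1 is (p_{k-1}, q_{k-1}) = (p_1, q_1); compute convergents through index 1.
Convergents (p_i = a_i*p_{i-1} + p_{i-2}, q_i = a_i*q_{i-1} + q_{i-2} with p_{-2}=0, p_{-1}=1, q_{-2}=1, q_{-1}=0):
  i=0: a_0=6, p_0 = 6*1 + 0 = 6, q_0 = 6*0 + 1 = 1.
  i=1: a_1=4, p_1 = 4*6 + 1 = 25, q_1 = 4*1 + 0 = 4.
Check: 25^2 - 39*4^2 = 625 - 624 = 1, so (x, y) = (25, 4) solves the equation, and by the theorem it is the least positive solution.

(x, y) = (25, 4)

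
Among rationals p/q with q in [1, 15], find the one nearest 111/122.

Expand x = 111/122 as a continued fraction with the Euclidean algorithm:
  111 = 0*122 + 111, so a_0 = 0.
  122 = 1*111 + 11, so a_1 = 1.
  111 = 10*11 + 1, so a_2 = 10.
  11 = 11*1 + 0, so a_3 = 11.
so x = [0; 1, 10, 11].
Convergents (p_i = a_i*p_{i-1} + p_{i-2}, q_i = a_i*q_{i-1} + q_{i-2} with p_{-2}=0, p_{-1}=1, q_{-2}=1, q_{-1}=0), until the denominator exceeds 15:
  i=0: a_0=0, p_0 = 0*1 + 0 = 0, q_0 = 0*0 + 1 = 1.
  i=1: a_1=1, p_1 = 1*0 + 1 = 1, q_1 = 1*1 + 0 = 1.
  i=2: a_2=10, p_2 = 10*1 + 0 = 10, q_2 = 10*1 + 1 = 11.
  i=3: a_3=11, p_3 = 11*10 + 1 = 111, q_3 = 11*11 + 1 = 122.
q_3 = 122 > 15, so the last convergent with denominator <= 15 is p_2/q_2 = 10/11.
The closest fraction with denominator <= 15 is either p_2/q_2 or the intermediate fraction (k*p_2 + p_1)/(k*q_2 + q_1) with the largest k >= 1 whose denominator stays <= 15; these approach x as k grows, and every other convergent or intermediate fraction in range is farther away.
Largest k: floor((15 - q_1)/q_2) = floor((15 - 1)/11) = 1.
That gives (1*10 + 1)/(1*11 + 1) = 11/12.
Compare the errors: |x - 10/11| = |111*11 - 10*122|/(122*11) = 1/1342, and |x - 11/12| = |111*12 - 11*122|/(122*12) = 10/1464.
Cross-multiplying, 1*1464 = 1464 < 13420 = 10*1342, so 1/1342 is smaller: the convergent 10/11 is closer to x than 11/12.

10/11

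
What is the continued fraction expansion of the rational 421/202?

Run the Euclidean algorithm on 421 and 202; the successive quotients are the partial quotients a_0, a_1, ... (each step inverts the fractional part left over by the previous one):
  421 = 2*202 + 17, so a_0 = 2.
  202 = 11*17 + 15, so a_1 = 11.
  17 = 1*15 + 2, so a_2 = 1.
  15 = 7*2 + 1, so a_3 = 7.
  2 = 2*1 + 0, so a_4 = 2.
The remainder reaches 0 after 5 divisions, so the expansion has 5 partial quotients, read off in order.

[2; 11, 1, 7, 2]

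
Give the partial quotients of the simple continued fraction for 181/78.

[2; 3, 8, 3]

Run the Euclidean algorithm on 181 and 78; the successive quotients are the partial quotients a_0, a_1, ... (each step inverts the fractional part left over by the previous one):
  181 = 2*78 + 25, so a_0 = 2.
  78 = 3*25 + 3, so a_1 = 3.
  25 = 8*3 + 1, so a_2 = 8.
  3 = 3*1 + 0, so a_3 = 3.
The remainder reaches 0 after 4 divisions, so the expansion has 4 partial quotients, read off in order.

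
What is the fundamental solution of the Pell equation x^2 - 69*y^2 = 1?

First expand sqrt(69) as a continued fraction. With x_i = (sqrt(69) + m_i)/d_i and (m_0, d_0) = (0, 1): a_0 = floor(sqrt(69)) = 8, since 8^2 = 64 <= 69 < 81 = 9^2.
Iterate m_{i+1} = d_i*a_i - m_i, d_{i+1} = (69 - m_{i+1}^2)/d_i, a_{i+1} = floor((a_0 + m_{i+1})/d_{i+1}):
  m_1 = 1*8 - 0 = 8, d_1 = (69 - 8^2)/1 = 5/1 = 5, a_1 = floor((8 + 8)/5) = 3.
  m_2 = 5*3 - 8 = 7, d_2 = (69 - 7^2)/5 = 20/5 = 4, a_2 = floor((8 + 7)/4) = 3.
  m_3 = 4*3 - 7 = 5, d_3 = (69 - 5^2)/4 = 44/4 = 11, a_3 = floor((8 + 5)/11) = 1.
  m_4 = 11*1 - 5 = 6, d_4 = (69 - 6^2)/11 = 33/11 = 3, a_4 = floor((8 + 6)/3) = 4.
  m_5 = 3*4 - 6 = 6, d_5 = (69 - 6^2)/3 = 33/3 = 11, a_5 = floor((8 + 6)/11) = 1.
  m_6 = 11*1 - 6 = 5, d_6 = (69 - 5^2)/11 = 44/11 = 4, a_6 = floor((8 + 5)/4) = 3.
  m_7 = 4*3 - 5 = 7, d_7 = (69 - 7^2)/4 = 20/4 = 5, a_7 = floor((8 + 7)/5) = 3.
  m_8 = 5*3 - 7 = 8, d_8 = (69 - 8^2)/5 = 5/5 = 1, a_8 = floor((8 + 8)/1) = 16.
  m_9 = 1*16 - 8 = 8, d_9 = (69 - 8^2)/1 = 5/1 = 5: (m_9, d_9) = (m_1, d_1) = (8, 5), so from here the quotients repeat a_1, ..., a_8; the period length is 8.
So sqrt(69) = [8; (3, 3, 1, 4, 1, 3, 3, 16)] with period length k = 8.
k is even, so the fundamental solution of x^2 - 69y^2 = 1 is (p_{k-1}, q_{k-1}) = (p_7, q_7); compute convergents through index 7.
Convergents (p_i = a_i*p_{i-1} + p_{i-2}, q_i = a_i*q_{i-1} + q_{i-2} with p_{-2}=0, p_{-1}=1, q_{-2}=1, q_{-1}=0):
  i=0: a_0=8, p_0 = 8*1 + 0 = 8, q_0 = 8*0 + 1 = 1.
  i=1: a_1=3, p_1 = 3*8 + 1 = 25, q_1 = 3*1 + 0 = 3.
  i=2: a_2=3, p_2 = 3*25 + 8 = 83, q_2 = 3*3 + 1 = 10.
  i=3: a_3=1, p_3 = 1*83 + 25 = 108, q_3 = 1*10 + 3 = 13.
  i=4: a_4=4, p_4 = 4*108 + 83 = 515, q_4 = 4*13 + 10 = 62.
  i=5: a_5=1, p_5 = 1*515 + 108 = 623, q_5 = 1*62 + 13 = 75.
  i=6: a_6=3, p_6 = 3*623 + 515 = 2384, q_6 = 3*75 + 62 = 287.
  i=7: a_7=3, p_7 = 3*2384 + 623 = 7775, q_7 = 3*287 + 75 = 936.
Check: 7775^2 - 69*936^2 = 60450625 - 60450624 = 1, so (x, y) = (7775, 936) solves the equation, and by the theorem it is the least positive solution.

(x, y) = (7775, 936)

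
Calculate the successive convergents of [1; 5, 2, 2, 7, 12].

1/1, 6/5, 13/11, 32/27, 237/200, 2876/2427

Using the convergent recurrence p_i = a_i*p_{i-1} + p_{i-2}, q_i = a_i*q_{i-1} + q_{i-2} with p_{-2}=0, p_{-1}=1, q_{-2}=1, q_{-1}=0:
  i=0: a_0=1, p_0 = 1*1 + 0 = 1, q_0 = 1*0 + 1 = 1.
  i=1: a_1=5, p_1 = 5*1 + 1 = 6, q_1 = 5*1 + 0 = 5.
  i=2: a_2=2, p_2 = 2*6 + 1 = 13, q_2 = 2*5 + 1 = 11.
  i=3: a_3=2, p_3 = 2*13 + 6 = 32, q_3 = 2*11 + 5 = 27.
  i=4: a_4=7, p_4 = 7*32 + 13 = 237, q_4 = 7*27 + 11 = 200.
  i=5: a_5=12, p_5 = 12*237 + 32 = 2876, q_5 = 12*200 + 27 = 2427.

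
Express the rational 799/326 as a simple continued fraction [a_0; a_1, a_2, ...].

Run the Euclidean algorithm on 799 and 326; the successive quotients are the partial quotients a_0, a_1, ... (each step inverts the fractional part left over by the previous one):
  799 = 2*326 + 147, so a_0 = 2.
  326 = 2*147 + 32, so a_1 = 2.
  147 = 4*32 + 19, so a_2 = 4.
  32 = 1*19 + 13, so a_3 = 1.
  19 = 1*13 + 6, so a_4 = 1.
  13 = 2*6 + 1, so a_5 = 2.
  6 = 6*1 + 0, so a_6 = 6.
The remainder reaches 0 after 7 divisions, so the expansion has 7 partial quotients, read off in order.

[2; 2, 4, 1, 1, 2, 6]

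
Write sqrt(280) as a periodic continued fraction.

Write x_i = (sqrt(280) + m_i)/d_i with (m_0, d_0) = (0, 1). a_0 = floor(sqrt(280)) = 16, since 16^2 = 256 <= 280 < 289 = 17^2.
Iterate m_{i+1} = d_i*a_i - m_i, d_{i+1} = (280 - m_{i+1}^2)/d_i, a_{i+1} = floor((a_0 + m_{i+1})/d_{i+1}):
  m_1 = 1*16 - 0 = 16, d_1 = (280 - 16^2)/1 = 24/1 = 24, a_1 = floor((16 + 16)/24) = 1.
  m_2 = 24*1 - 16 = 8, d_2 = (280 - 8^2)/24 = 216/24 = 9, a_2 = floor((16 + 8)/9) = 2.
  m_3 = 9*2 - 8 = 10, d_3 = (280 - 10^2)/9 = 180/9 = 20, a_3 = floor((16 + 10)/20) = 1.
  m_4 = 20*1 - 10 = 10, d_4 = (280 - 10^2)/20 = 180/20 = 9, a_4 = floor((16 + 10)/9) = 2.
  m_5 = 9*2 - 10 = 8, d_5 = (280 - 8^2)/9 = 216/9 = 24, a_5 = floor((16 + 8)/24) = 1.
  m_6 = 24*1 - 8 = 16, d_6 = (280 - 16^2)/24 = 24/24 = 1, a_6 = floor((16 + 16)/1) = 32.
  m_7 = 1*32 - 16 = 16, d_7 = (280 - 16^2)/1 = 24/1 = 24: (m_7, d_7) = (m_1, d_1) = (16, 24), so from here the quotients repeat a_1, ..., a_6; the period length is 6.
Hence the expansion of sqrt(280) is a_0 = 16 followed by the repeating block 1, 2, 1, 2, 1, 32 (period 6).

[16; (1, 2, 1, 2, 1, 32)]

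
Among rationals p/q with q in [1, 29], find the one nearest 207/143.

Expand x = 207/143 as a continued fraction with the Euclidean algorithm:
  207 = 1*143 + 64, so a_0 = 1.
  143 = 2*64 + 15, so a_1 = 2.
  64 = 4*15 + 4, so a_2 = 4.
  15 = 3*4 + 3, so a_3 = 3.
  4 = 1*3 + 1, so a_4 = 1.
  3 = 3*1 + 0, so a_5 = 3.
so x = [1; 2, 4, 3, 1, 3].
Convergents (p_i = a_i*p_{i-1} + p_{i-2}, q_i = a_i*q_{i-1} + q_{i-2} with p_{-2}=0, p_{-1}=1, q_{-2}=1, q_{-1}=0), until the denominator exceeds 29:
  i=0: a_0=1, p_0 = 1*1 + 0 = 1, q_0 = 1*0 + 1 = 1.
  i=1: a_1=2, p_1 = 2*1 + 1 = 3, q_1 = 2*1 + 0 = 2.
  i=2: a_2=4, p_2 = 4*3 + 1 = 13, q_2 = 4*2 + 1 = 9.
  i=3: a_3=3, p_3 = 3*13 + 3 = 42, q_3 = 3*9 + 2 = 29.
  i=4: a_4=1, p_4 = 1*42 + 13 = 55, q_4 = 1*29 + 9 = 38.
q_4 = 38 > 29, so the last convergent with denominator <= 29 is p_3/q_3 = 42/29.
The closest fraction with denominator <= 29 is either p_3/q_3 or the intermediate fraction (k*p_3 + p_2)/(k*q_3 + q_2) with the largest k >= 1 whose denominator stays <= 29; these approach x as k grows, and every other convergent or intermediate fraction in range is farther away.
Largest k: floor((29 - q_2)/q_3) = floor((29 - 9)/29) = 0.
Since k = 0, no intermediate fraction beyond p_3/q_3 has denominator <= 29, so the convergent 42/29 is the closest (its error is |207*29 - 42*143|/(143*29) = 3/4147).

42/29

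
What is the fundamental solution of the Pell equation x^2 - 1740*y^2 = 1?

(x, y) = (42631, 1022)

First expand sqrt(1740) as a continued fraction. With x_i = (sqrt(1740) + m_i)/d_i and (m_0, d_0) = (0, 1): a_0 = floor(sqrt(1740)) = 41, since 41^2 = 1681 <= 1740 < 1764 = 42^2.
Iterate m_{i+1} = d_i*a_i - m_i, d_{i+1} = (1740 - m_{i+1}^2)/d_i, a_{i+1} = floor((a_0 + m_{i+1})/d_{i+1}):
  m_1 = 1*41 - 0 = 41, d_1 = (1740 - 41^2)/1 = 59/1 = 59, a_1 = floor((41 + 41)/59) = 1.
  m_2 = 59*1 - 41 = 18, d_2 = (1740 - 18^2)/59 = 1416/59 = 24, a_2 = floor((41 + 18)/24) = 2.
  m_3 = 24*2 - 18 = 30, d_3 = (1740 - 30^2)/24 = 840/24 = 35, a_3 = floor((41 + 30)/35) = 2.
  m_4 = 35*2 - 30 = 40, d_4 = (1740 - 40^2)/35 = 140/35 = 4, a_4 = floor((41 + 40)/4) = 20.
  m_5 = 4*20 - 40 = 40, d_5 = (1740 - 40^2)/4 = 140/4 = 35, a_5 = floor((41 + 40)/35) = 2.
  m_6 = 35*2 - 40 = 30, d_6 = (1740 - 30^2)/35 = 840/35 = 24, a_6 = floor((41 + 30)/24) = 2.
  m_7 = 24*2 - 30 = 18, d_7 = (1740 - 18^2)/24 = 1416/24 = 59, a_7 = floor((41 + 18)/59) = 1.
  m_8 = 59*1 - 18 = 41, d_8 = (1740 - 41^2)/59 = 59/59 = 1, a_8 = floor((41 + 41)/1) = 82.
  m_9 = 1*82 - 41 = 41, d_9 = (1740 - 41^2)/1 = 59/1 = 59: (m_9, d_9) = (m_1, d_1) = (41, 59), so from here the quotients repeat a_1, ..., a_8; the period length is 8.
So sqrt(1740) = [41; (1, 2, 2, 20, 2, 2, 1, 82)] with period length k = 8.
k is even, so the fundamental solution of x^2 - 1740y^2 = 1 is (p_{k-1}, q_{k-1}) = (p_7, q_7); compute convergents through index 7.
Convergents (p_i = a_i*p_{i-1} + p_{i-2}, q_i = a_i*q_{i-1} + q_{i-2} with p_{-2}=0, p_{-1}=1, q_{-2}=1, q_{-1}=0):
  i=0: a_0=41, p_0 = 41*1 + 0 = 41, q_0 = 41*0 + 1 = 1.
  i=1: a_1=1, p_1 = 1*41 + 1 = 42, q_1 = 1*1 + 0 = 1.
  i=2: a_2=2, p_2 = 2*42 + 41 = 125, q_2 = 2*1 + 1 = 3.
  i=3: a_3=2, p_3 = 2*125 + 42 = 292, q_3 = 2*3 + 1 = 7.
  i=4: a_4=20, p_4 = 20*292 + 125 = 5965, q_4 = 20*7 + 3 = 143.
  i=5: a_5=2, p_5 = 2*5965 + 292 = 12222, q_5 = 2*143 + 7 = 293.
  i=6: a_6=2, p_6 = 2*12222 + 5965 = 30409, q_6 = 2*293 + 143 = 729.
  i=7: a_7=1, p_7 = 1*30409 + 12222 = 42631, q_7 = 1*729 + 293 = 1022.
Check: 42631^2 - 1740*1022^2 = 1817402161 - 1817402160 = 1, so (x, y) = (42631, 1022) solves the equation, and by the theorem it is the least positive solution.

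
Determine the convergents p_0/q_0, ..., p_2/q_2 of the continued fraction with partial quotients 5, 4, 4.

5/1, 21/4, 89/17

Using the convergent recurrence p_i = a_i*p_{i-1} + p_{i-2}, q_i = a_i*q_{i-1} + q_{i-2} with p_{-2}=0, p_{-1}=1, q_{-2}=1, q_{-1}=0:
  i=0: a_0=5, p_0 = 5*1 + 0 = 5, q_0 = 5*0 + 1 = 1.
  i=1: a_1=4, p_1 = 4*5 + 1 = 21, q_1 = 4*1 + 0 = 4.
  i=2: a_2=4, p_2 = 4*21 + 5 = 89, q_2 = 4*4 + 1 = 17.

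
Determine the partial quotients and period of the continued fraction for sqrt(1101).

[33; (5, 1, 1, 16, 22, 16, 1, 1, 5, 66)]

Write x_i = (sqrt(1101) + m_i)/d_i with (m_0, d_0) = (0, 1). a_0 = floor(sqrt(1101)) = 33, since 33^2 = 1089 <= 1101 < 1156 = 34^2.
Iterate m_{i+1} = d_i*a_i - m_i, d_{i+1} = (1101 - m_{i+1}^2)/d_i, a_{i+1} = floor((a_0 + m_{i+1})/d_{i+1}):
  m_1 = 1*33 - 0 = 33, d_1 = (1101 - 33^2)/1 = 12/1 = 12, a_1 = floor((33 + 33)/12) = 5.
  m_2 = 12*5 - 33 = 27, d_2 = (1101 - 27^2)/12 = 372/12 = 31, a_2 = floor((33 + 27)/31) = 1.
  m_3 = 31*1 - 27 = 4, d_3 = (1101 - 4^2)/31 = 1085/31 = 35, a_3 = floor((33 + 4)/35) = 1.
  m_4 = 35*1 - 4 = 31, d_4 = (1101 - 31^2)/35 = 140/35 = 4, a_4 = floor((33 + 31)/4) = 16.
  m_5 = 4*16 - 31 = 33, d_5 = (1101 - 33^2)/4 = 12/4 = 3, a_5 = floor((33 + 33)/3) = 22.
  m_6 = 3*22 - 33 = 33, d_6 = (1101 - 33^2)/3 = 12/3 = 4, a_6 = floor((33 + 33)/4) = 16.
  m_7 = 4*16 - 33 = 31, d_7 = (1101 - 31^2)/4 = 140/4 = 35, a_7 = floor((33 + 31)/35) = 1.
  m_8 = 35*1 - 31 = 4, d_8 = (1101 - 4^2)/35 = 1085/35 = 31, a_8 = floor((33 + 4)/31) = 1.
  m_9 = 31*1 - 4 = 27, d_9 = (1101 - 27^2)/31 = 372/31 = 12, a_9 = floor((33 + 27)/12) = 5.
  m_10 = 12*5 - 27 = 33, d_10 = (1101 - 33^2)/12 = 12/12 = 1, a_10 = floor((33 + 33)/1) = 66.
  m_11 = 1*66 - 33 = 33, d_11 = (1101 - 33^2)/1 = 12/1 = 12: (m_11, d_11) = (m_1, d_1) = (33, 12), so from here the quotients repeat a_1, ..., a_10; the period length is 10.
Hence the expansion of sqrt(1101) is a_0 = 33 followed by the repeating block 5, 1, 1, 16, 22, 16, 1, 1, 5, 66 (period 10).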